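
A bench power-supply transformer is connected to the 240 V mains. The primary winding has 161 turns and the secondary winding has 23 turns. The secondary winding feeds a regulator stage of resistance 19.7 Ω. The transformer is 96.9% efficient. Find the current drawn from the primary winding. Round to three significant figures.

I_p ≈ 0.257 A

V_s = 240 × 23/161 = 34.286 V.
I_s = V_s/R = 34.286/19.7 = 1.7404 A.
P_out = V_s I_s = 34.286 × 1.7404 = 59.671 W.
P_in = P_out/η = 59.671/0.969 = 61.580 W.
I_p = P_in/V_p = 61.580/240 = 0.257 A.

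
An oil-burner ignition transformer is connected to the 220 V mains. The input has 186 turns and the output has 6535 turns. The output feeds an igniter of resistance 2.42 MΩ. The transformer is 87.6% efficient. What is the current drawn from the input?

I_in ≈ 0.128 A

V_out = 220 × 6535/186 = 7729.6 V.
I_out = V_out/R = 7729.6/(2.42×10^6) = 0.0031940 A.
P_out = V_out I_out = 7729.6 × 0.0031940 = 24.689 W.
P_in = P_out/η = 24.689/0.876 = 28.183 W.
I_in = P_in/V_in = 28.183/220 = 0.128 A.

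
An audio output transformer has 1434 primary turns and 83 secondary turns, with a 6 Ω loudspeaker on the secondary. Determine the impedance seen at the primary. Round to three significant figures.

Z_p = (N_p/N_s)² × Z_s = (1434/83)² × 6 = 1790 Ω.

Z_p ≈ 1790 Ω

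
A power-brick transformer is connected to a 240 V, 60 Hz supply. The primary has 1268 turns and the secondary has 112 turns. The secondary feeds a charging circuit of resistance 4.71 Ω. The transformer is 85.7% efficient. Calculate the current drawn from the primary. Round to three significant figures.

V_s = 240 × 112/1268 = 21.199 V.
I_s = V_s/R = 21.199/4.71 = 4.5008 A.
P_out = V_s I_s = 21.199 × 4.5008 = 95.411 W.
P_in = P_out/η = 95.411/0.857 = 111.33 W.
I_p = P_in/V_p = 111.33/240 = 0.464 A.

I_p ≈ 0.464 A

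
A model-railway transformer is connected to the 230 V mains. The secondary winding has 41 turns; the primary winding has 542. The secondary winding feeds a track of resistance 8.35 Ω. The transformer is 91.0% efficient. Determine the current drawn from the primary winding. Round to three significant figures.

V_s = 230 × 41/542 = 17.399 V.
I_s = V_s/R = 17.399/8.35 = 2.0837 A.
P_out = V_s I_s = 17.399 × 2.0837 = 36.253 W.
P_in = P_out/η = 36.253/0.910 = 39.838 W.
I_p = P_in/V_p = 39.838/230 = 0.173 A.

I_p ≈ 0.173 A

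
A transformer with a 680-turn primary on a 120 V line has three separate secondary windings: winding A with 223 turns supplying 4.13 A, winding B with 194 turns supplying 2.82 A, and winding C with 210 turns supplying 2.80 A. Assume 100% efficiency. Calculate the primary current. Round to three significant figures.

I_p ≈ 3.02 A

V_A = 120 × 223/680 = 39.353 V; V_B = 120 × 194/680 = 34.235 V; V_C = 120 × 210/680 = 37.059 V.
P_out = V_A I_A + V_B I_B + V_C I_C = 39.353×4.13 + 34.235×2.82 + 37.059×2.80 = 162.53 + 96.544 + 103.76 = 362.84 W.
Ideal ⇒ P_in = P_out, so I_p = P_out/V_p = 362.84/120 = 3.02 A.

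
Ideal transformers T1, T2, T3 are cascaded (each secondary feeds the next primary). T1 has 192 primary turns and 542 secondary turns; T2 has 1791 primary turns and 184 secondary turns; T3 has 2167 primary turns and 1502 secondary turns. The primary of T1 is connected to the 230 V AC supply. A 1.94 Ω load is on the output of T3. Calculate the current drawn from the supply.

I_supply ≈ 4.79 A

After T1: V = 230.00 × 542/192 = 649.27 V.
After T2: V = 649.27 × 184/1791 = 66.703 V.
After T3: V = 66.703 × 1502/2167 = 46.234 V.
I_load = 46.234/1.94 = 23.832 A, so P_out = 46.234 × 23.832 = 1101.8 W.
All ideal ⇒ P_in = P_out, so I_supply = 1101.8/230 = 4.79 A.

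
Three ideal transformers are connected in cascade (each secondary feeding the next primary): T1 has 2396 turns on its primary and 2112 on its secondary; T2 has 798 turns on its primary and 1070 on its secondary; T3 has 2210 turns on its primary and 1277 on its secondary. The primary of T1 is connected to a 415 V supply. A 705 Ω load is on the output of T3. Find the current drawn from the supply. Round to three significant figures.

I_supply ≈ 0.275 A

Secondary of T1: V = 415.00 × 2112/2396 = 365.81 V.
Secondary of T2: V = 365.81 × 1070/798 = 490.50 V.
Secondary of T3: V = 490.50 × 1277/2210 = 283.42 V.
I_load = 283.42/705 = 0.40202 A, so P_out = 283.42 × 0.40202 = 113.94 W.
All ideal ⇒ P_in = P_out, so I_supply = 113.94/415 = 0.275 A.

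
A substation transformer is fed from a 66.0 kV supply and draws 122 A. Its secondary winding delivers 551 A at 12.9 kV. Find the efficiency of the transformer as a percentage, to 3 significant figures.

P_in = 66000 × 122 = 8.05200×10^6 W.
P_out = 12900 × 551 = 7.10790×10^6 W.
η = P_out/P_in = 7.10790×10^6/(8.05200×10^6) = 0.883.

η ≈ 88.3%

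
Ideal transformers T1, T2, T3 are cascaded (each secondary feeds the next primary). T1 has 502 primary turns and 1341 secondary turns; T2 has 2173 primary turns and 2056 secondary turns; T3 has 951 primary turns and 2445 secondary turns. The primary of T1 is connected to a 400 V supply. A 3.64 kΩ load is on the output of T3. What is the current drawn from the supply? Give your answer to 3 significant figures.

After T1: V = 400.00 × 1341/502 = 1068.5 V.
After T2: V = 1068.5 × 2056/2173 = 1011.0 V.
After T3: V = 1011.0 × 2445/951 = 2599.2 V.
I_load = 2599.2/3640 = 0.71408 A, so P_out = 2599.2 × 0.71408 = 1856.1 W.
All ideal ⇒ P_in = P_out, so I_supply = 1856.1/400 = 4.64 A.

I_supply ≈ 4.64 A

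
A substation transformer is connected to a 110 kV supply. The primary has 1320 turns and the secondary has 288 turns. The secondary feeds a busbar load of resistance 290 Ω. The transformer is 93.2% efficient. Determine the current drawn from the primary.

I_p ≈ 19.4 A

V_s = 110000 × 288/1320 = 24000 V.
I_s = V_s/R = 24000/290 = 82.759 A.
P_out = V_s I_s = 24000 × 82.759 = 1.9862×10^6 W.
P_in = P_out/η = 1.9862×10^6/0.932 = 2.1311×10^6 W.
I_p = P_in/V_p = 2.1311×10^6/110000 = 19.4 A.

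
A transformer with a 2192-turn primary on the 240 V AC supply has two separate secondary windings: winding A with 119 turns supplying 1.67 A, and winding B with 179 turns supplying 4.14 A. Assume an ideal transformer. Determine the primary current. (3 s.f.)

I_p ≈ 0.429 A

V_A = 240 × 119/2192 = 13.029 V; V_B = 240 × 179/2192 = 19.599 V.
P_out = V_A I_A + V_B I_B = 13.029×1.67 + 19.599×4.14 = 21.759 + 81.138 = 102.90 W.
Ideal ⇒ P_in = P_out, so I_p = P_out/V_p = 102.90/240 = 0.429 A.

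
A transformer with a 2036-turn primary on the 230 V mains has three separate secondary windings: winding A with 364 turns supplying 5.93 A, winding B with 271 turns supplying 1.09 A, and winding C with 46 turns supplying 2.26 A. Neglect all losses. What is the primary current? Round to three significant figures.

I_p ≈ 1.26 A

V_A = 230 × 364/2036 = 41.120 V; V_B = 230 × 271/2036 = 30.614 V; V_C = 230 × 46/2036 = 5.1965 V.
P_out = V_A I_A + V_B I_B + V_C I_C = 41.120×5.93 + 30.614×1.09 + 5.1965×2.26 = 243.84 + 33.369 + 11.744 = 288.95 W.
Ideal ⇒ P_in = P_out, so I_p = P_out/V_p = 288.95/230 = 1.26 A.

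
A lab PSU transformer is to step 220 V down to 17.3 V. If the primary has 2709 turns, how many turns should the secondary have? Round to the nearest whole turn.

N_s/N_p = V_s/V_p, so N_s = 2709 × 17.3/220 = 213.0 ≈ 213 turns.

N_s = 213 turns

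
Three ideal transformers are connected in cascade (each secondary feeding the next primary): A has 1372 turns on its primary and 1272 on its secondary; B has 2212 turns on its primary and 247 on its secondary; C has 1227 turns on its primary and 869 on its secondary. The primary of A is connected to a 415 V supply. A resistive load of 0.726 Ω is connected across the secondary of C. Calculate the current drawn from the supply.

I_supply ≈ 3.07 A

After A: V = 415.00 × 1272/1372 = 384.75 V.
After B: V = 384.75 × 247/2212 = 42.963 V.
After C: V = 42.963 × 869/1227 = 30.428 V.
I_load = 30.428/0.726 = 41.911 A, so P_out = 30.428 × 41.911 = 1275.3 W.
All ideal ⇒ P_in = P_out, so I_supply = 1275.3/415 = 3.07 A.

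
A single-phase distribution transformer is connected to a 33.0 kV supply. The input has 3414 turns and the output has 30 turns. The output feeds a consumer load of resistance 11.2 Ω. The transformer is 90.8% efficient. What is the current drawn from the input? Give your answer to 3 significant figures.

I_in ≈ 0.251 A

V_out = 33000 × 30/3414 = 289.98 V.
I_out = V_out/R = 289.98/11.2 = 25.891 A.
P_out = V_out I_out = 289.98 × 25.891 = 7508.0 W.
P_in = P_out/η = 7508.0/0.908 = 8268.7 W.
I_in = P_in/V_in = 8268.7/33000 = 0.251 A.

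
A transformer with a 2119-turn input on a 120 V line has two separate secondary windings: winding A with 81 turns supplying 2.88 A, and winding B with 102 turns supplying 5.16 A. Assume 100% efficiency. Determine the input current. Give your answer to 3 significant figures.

V_A = 120 × 81/2119 = 4.5871 V; V_B = 120 × 102/2119 = 5.7763 V.
P_out = V_A I_A + V_B I_B = 4.5871×2.88 + 5.7763×5.16 = 13.211 + 29.806 = 43.017 W.
Ideal ⇒ P_in = P_out, so I_in = P_out/V_in = 43.017/120 = 0.358 A.

I_in ≈ 0.358 A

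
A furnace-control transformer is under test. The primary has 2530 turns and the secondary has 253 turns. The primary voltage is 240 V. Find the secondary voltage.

V_s ≈ 24.0 V

V_s/V_p = N_s/N_p, so V_s = 240 × 253/2530 = 24.0 V.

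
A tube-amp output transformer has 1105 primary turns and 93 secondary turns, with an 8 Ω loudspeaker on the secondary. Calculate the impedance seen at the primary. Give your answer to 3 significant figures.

Z_p = (N_p/N_s)² × Z_s = (1105/93)² × 8 = 1130 Ω.

Z_p ≈ 1130 Ω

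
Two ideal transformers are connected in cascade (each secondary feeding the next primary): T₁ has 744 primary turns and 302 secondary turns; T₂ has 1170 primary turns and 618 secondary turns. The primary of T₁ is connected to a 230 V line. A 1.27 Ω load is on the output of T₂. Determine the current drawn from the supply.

I_supply ≈ 8.33 A

After T₁: V = 230.00 × 302/744 = 93.360 V.
After T₂: V = 93.360 × 618/1170 = 49.313 V.
I_load = 49.313/1.27 = 38.829 A, so P_out = 49.313 × 38.829 = 1914.8 W.
All ideal ⇒ P_in = P_out, so I_supply = 1914.8/230 = 8.33 A.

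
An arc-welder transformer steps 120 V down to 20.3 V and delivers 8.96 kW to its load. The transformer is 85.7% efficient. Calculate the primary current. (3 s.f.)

I_p ≈ 87.1 A

P_in = P_out/η = 8960/0.857 = 10455 W.
I_p = P_in/V_p = 10455/120 = 87.1 A.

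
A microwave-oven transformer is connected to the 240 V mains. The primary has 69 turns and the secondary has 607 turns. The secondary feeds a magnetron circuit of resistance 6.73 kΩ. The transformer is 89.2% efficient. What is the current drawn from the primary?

V_s = 240 × 607/69 = 2111.3 V.
I_s = V_s/R = 2111.3/6730 = 0.31372 A.
P_out = V_s I_s = 2111.3 × 0.31372 = 662.35 W.
P_in = P_out/η = 662.35/0.892 = 742.54 W.
I_p = P_in/V_p = 742.54/240 = 3.09 A.

I_p ≈ 3.09 A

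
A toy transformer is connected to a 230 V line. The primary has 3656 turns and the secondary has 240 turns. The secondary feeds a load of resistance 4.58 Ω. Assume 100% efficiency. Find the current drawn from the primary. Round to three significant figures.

I_p ≈ 0.216 A

V_s = V_p × N_s/N_p = 230 × 240/3656 = 15.098 V.
I_s = V_s/R = 15.098/4.58 = 3.2966 A.
For an ideal transformer I_p N_p = I_s N_s, so I_p = 3.2966 × 240/3656 = 0.216 A.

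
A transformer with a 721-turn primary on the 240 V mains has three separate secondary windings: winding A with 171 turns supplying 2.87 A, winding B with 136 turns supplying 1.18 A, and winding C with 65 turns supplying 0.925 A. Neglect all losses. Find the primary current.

I_p ≈ 0.987 A

V_A = 240 × 171/721 = 56.921 V; V_B = 240 × 136/721 = 45.270 V; V_C = 240 × 65/721 = 21.637 V.
P_out = V_A I_A + V_B I_B + V_C I_C = 56.921×2.87 + 45.270×1.18 + 21.637×0.925 = 163.36 + 53.419 + 20.014 = 236.80 W.
Ideal ⇒ P_in = P_out, so I_p = P_out/V_p = 236.80/240 = 0.987 A.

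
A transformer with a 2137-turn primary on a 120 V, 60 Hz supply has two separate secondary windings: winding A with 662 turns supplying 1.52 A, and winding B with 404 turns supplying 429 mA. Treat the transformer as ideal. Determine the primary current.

I_p ≈ 0.552 A

V_A = 120 × 662/2137 = 37.174 V; V_B = 120 × 404/2137 = 22.686 V.
P_out = V_A I_A + V_B I_B = 37.174×1.52 + 22.686×0.429 = 56.504 + 9.7323 = 66.236 W.
Ideal ⇒ P_in = P_out, so I_p = P_out/V_p = 66.236/120 = 0.552 A.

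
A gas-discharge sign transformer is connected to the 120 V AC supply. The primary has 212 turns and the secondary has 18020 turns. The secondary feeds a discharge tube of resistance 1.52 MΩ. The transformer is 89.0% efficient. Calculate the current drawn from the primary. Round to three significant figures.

I_p ≈ 0.641 A

V_s = 120 × 18020/212 = 10200 V.
I_s = V_s/R = 10200/(1.52×10^6) = 0.0067105 A.
P_out = V_s I_s = 10200 × 0.0067105 = 68.447 W.
P_in = P_out/η = 68.447/0.890 = 76.907 W.
I_p = P_in/V_p = 76.907/120 = 0.641 A.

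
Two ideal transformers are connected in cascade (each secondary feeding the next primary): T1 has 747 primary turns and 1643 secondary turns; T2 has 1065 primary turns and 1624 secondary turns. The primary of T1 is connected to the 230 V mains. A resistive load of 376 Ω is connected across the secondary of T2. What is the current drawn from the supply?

I_supply ≈ 6.88 A

After T1: V = 230.00 × 1643/747 = 505.88 V.
After T2: V = 505.88 × 1624/1065 = 771.40 V.
I_load = 771.40/376 = 2.0516 A, so P_out = 771.40 × 2.0516 = 1582.6 W.
All ideal ⇒ P_in = P_out, so I_supply = 1582.6/230 = 6.88 A.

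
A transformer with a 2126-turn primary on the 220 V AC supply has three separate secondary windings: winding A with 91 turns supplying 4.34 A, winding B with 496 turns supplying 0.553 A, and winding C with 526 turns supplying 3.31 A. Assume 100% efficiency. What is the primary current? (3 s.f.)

I_p ≈ 1.13 A

V_A = 220 × 91/2126 = 9.4167 V; V_B = 220 × 496/2126 = 51.326 V; V_C = 220 × 526/2126 = 54.431 V.
P_out = V_A I_A + V_B I_B + V_C I_C = 9.4167×4.34 + 51.326×0.553 + 54.431×3.31 = 40.869 + 28.384 + 180.17 = 249.42 W.
Ideal ⇒ P_in = P_out, so I_p = P_out/V_p = 249.42/220 = 1.13 A.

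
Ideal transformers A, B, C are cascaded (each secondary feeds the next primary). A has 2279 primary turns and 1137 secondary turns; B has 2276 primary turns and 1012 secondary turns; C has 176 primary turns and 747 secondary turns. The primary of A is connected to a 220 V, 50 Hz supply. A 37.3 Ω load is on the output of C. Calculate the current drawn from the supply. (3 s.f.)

I_supply ≈ 5.23 A

After A: V = 220.00 × 1137/2279 = 109.76 V.
After B: V = 109.76 × 1012/2276 = 48.803 V.
After C: V = 48.803 × 747/176 = 207.14 V.
I_load = 207.14/37.3 = 5.5532 A, so P_out = 207.14 × 5.5532 = 1150.3 W.
All ideal ⇒ P_in = P_out, so I_supply = 1150.3/220 = 5.23 A.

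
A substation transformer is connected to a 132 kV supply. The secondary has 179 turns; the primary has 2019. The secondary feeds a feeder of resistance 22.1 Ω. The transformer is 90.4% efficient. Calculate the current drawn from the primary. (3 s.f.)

I_p ≈ 51.9 A

V_s = 132000 × 179/2019 = 11703 V.
I_s = V_s/R = 11703/22.1 = 529.54 A.
P_out = V_s I_s = 11703 × 529.54 = 6.1971×10^6 W.
P_in = P_out/η = 6.1971×10^6/0.904 = 6.8552×10^6 W.
I_p = P_in/V_p = 6.8552×10^6/132000 = 51.9 A.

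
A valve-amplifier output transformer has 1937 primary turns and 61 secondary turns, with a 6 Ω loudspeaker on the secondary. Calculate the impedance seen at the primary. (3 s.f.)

Z_p = (N_p/N_s)² × Z_s = (1937/61)² × 6 = 6050 Ω.

Z_p ≈ 6050 Ω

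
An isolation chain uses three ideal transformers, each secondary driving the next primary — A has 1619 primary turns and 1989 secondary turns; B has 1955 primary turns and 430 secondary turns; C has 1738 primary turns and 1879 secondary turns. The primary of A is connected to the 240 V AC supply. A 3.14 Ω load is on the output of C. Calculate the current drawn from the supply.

I_supply ≈ 6.52 A

After A: V = 240.00 × 1989/1619 = 294.85 V.
After B: V = 294.85 × 430/1955 = 64.852 V.
After C: V = 64.852 × 1879/1738 = 70.113 V.
I_load = 70.113/3.14 = 22.329 A, so P_out = 70.113 × 22.329 = 1565.5 W.
All ideal ⇒ P_in = P_out, so I_supply = 1565.5/240 = 6.52 A.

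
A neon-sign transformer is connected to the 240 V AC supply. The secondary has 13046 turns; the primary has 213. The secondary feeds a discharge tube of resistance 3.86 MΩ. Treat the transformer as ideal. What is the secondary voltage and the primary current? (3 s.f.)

V_s = V_p × N_s/N_p = 240 × 13046/213 = 14700 V.
I_s = V_s/R = 14700/(3.86×10^6) = 0.0038082 A.
I_p = I_s × N_s/N_p = 0.0038082 × 13046/213 = 0.233 A.

V_s ≈ 14700 V, I_p ≈ 0.233 A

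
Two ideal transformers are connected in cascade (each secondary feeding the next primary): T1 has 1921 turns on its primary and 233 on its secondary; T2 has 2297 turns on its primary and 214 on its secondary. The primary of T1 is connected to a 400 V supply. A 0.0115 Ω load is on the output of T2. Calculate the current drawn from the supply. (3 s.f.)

Secondary of T1: V = 400.00 × 233/1921 = 48.516 V.
Secondary of T2: V = 48.516 × 214/2297 = 4.5200 V.
I_load = 4.5200/0.0115 = 393.05 A, so P_out = 4.5200 × 393.05 = 1776.6 W.
All ideal ⇒ P_in = P_out, so I_supply = 1776.6/400 = 4.44 A.

I_supply ≈ 4.44 A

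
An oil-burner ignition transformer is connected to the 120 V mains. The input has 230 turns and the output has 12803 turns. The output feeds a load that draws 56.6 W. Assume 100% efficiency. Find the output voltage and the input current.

V_out = V_in × N_out/N_in = 120 × 12803/230 = 6679.8 V.
I_out = P/V_out = 56.6/6679.8 = 0.0084733 A.
I_in = I_out × N_out/N_in = 0.0084733 × 12803/230 = 0.472 A.

V_out ≈ 6680 V, I_in ≈ 0.472 A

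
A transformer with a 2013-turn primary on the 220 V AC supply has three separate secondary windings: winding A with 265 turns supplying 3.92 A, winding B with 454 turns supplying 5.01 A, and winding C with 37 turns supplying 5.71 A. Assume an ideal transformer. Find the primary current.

I_p ≈ 1.75 A

V_A = 220 × 265/2013 = 28.962 V; V_B = 220 × 454/2013 = 49.617 V; V_C = 220 × 37/2013 = 4.0437 V.
P_out = V_A I_A + V_B I_B + V_C I_C = 28.962×3.92 + 49.617×5.01 + 4.0437×5.71 = 113.53 + 248.58 + 23.090 = 385.20 W.
Ideal ⇒ P_in = P_out, so I_p = P_out/V_p = 385.20/220 = 1.75 A.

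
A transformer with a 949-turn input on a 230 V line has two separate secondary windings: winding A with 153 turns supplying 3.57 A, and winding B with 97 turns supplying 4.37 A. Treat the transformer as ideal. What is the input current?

V_A = 230 × 153/949 = 37.081 V; V_B = 230 × 97/949 = 23.509 V.
P_out = V_A I_A + V_B I_B = 37.081×3.57 + 23.509×4.37 = 132.38 + 102.73 = 235.11 W.
Ideal ⇒ P_in = P_out, so I_in = P_out/V_in = 235.11/230 = 1.02 A.

I_in ≈ 1.02 A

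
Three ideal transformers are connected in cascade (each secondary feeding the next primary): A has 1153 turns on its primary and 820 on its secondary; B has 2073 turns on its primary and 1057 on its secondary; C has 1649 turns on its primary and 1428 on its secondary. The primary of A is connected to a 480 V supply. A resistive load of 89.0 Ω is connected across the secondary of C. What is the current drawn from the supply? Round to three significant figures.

I_supply ≈ 0.532 A

Secondary of A: V = 480.00 × 820/1153 = 341.37 V.
Secondary of B: V = 341.37 × 1057/2073 = 174.06 V.
Secondary of C: V = 174.06 × 1428/1649 = 150.73 V.
I_load = 150.73/89.0 = 1.6936 A, so P_out = 150.73 × 1.6936 = 255.29 W.
All ideal ⇒ P_in = P_out, so I_supply = 255.29/480 = 0.532 A.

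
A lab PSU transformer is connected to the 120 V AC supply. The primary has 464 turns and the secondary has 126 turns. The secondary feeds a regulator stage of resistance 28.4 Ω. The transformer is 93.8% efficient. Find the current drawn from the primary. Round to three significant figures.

I_p ≈ 0.332 A

V_s = 120 × 126/464 = 32.586 V.
I_s = V_s/R = 32.586/28.4 = 1.1474 A.
P_out = V_s I_s = 32.586 × 1.1474 = 37.389 W.
P_in = P_out/η = 37.389/0.938 = 39.861 W.
I_p = P_in/V_p = 39.861/120 = 0.332 A.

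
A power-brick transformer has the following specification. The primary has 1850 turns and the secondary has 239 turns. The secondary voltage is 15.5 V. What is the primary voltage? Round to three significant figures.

V_p ≈ 120 V

V_p/V_s = N_p/N_s, so V_p = 15.5 × 1850/239 = 120 V.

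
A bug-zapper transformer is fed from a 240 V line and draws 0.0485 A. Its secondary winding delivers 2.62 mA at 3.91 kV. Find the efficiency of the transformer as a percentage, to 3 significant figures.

P_in = 240 × 0.0485 = 11.6400 W.
P_out = 3910 × 0.00262 = 10.2442 W.
η = P_out/P_in = 10.2442/11.6400 = 0.880.

η ≈ 88.0%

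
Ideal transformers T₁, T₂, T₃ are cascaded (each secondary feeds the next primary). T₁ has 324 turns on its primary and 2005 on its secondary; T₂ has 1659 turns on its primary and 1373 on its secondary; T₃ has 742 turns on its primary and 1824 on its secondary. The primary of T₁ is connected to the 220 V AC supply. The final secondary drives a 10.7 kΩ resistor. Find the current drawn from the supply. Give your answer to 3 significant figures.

Secondary of T₁: V = 220.00 × 2005/324 = 1361.4 V.
Secondary of T₂: V = 1361.4 × 1373/1659 = 1126.7 V.
Secondary of T₃: V = 1126.7 × 1824/742 = 2769.7 V.
I_load = 2769.7/10700 = 0.25885 A, so P_out = 2769.7 × 0.25885 = 716.95 W.
All ideal ⇒ P_in = P_out, so I_supply = 716.95/220 = 3.26 A.

I_supply ≈ 3.26 A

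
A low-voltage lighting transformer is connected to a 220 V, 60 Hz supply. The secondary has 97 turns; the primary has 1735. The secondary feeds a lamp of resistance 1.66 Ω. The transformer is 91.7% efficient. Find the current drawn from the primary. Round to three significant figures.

V_s = 220 × 97/1735 = 12.300 V.
I_s = V_s/R = 12.300/1.66 = 7.4095 A.
P_out = V_s I_s = 12.300 × 7.4095 = 91.134 W.
P_in = P_out/η = 91.134/0.917 = 99.383 W.
I_p = P_in/V_p = 99.383/220 = 0.452 A.

I_p ≈ 0.452 A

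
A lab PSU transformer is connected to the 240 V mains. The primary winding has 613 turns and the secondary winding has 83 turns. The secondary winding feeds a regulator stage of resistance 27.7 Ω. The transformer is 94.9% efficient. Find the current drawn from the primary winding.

I_p ≈ 0.167 A

V_s = 240 × 83/613 = 32.496 V.
I_s = V_s/R = 32.496/27.7 = 1.1731 A.
P_out = V_s I_s = 32.496 × 1.1731 = 38.122 W.
P_in = P_out/η = 38.122/0.949 = 40.171 W.
I_p = P_in/V_p = 40.171/240 = 0.167 A.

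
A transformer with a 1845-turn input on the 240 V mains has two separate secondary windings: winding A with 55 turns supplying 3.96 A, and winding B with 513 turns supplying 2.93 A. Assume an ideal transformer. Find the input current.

V_A = 240 × 55/1845 = 7.1545 V; V_B = 240 × 513/1845 = 66.732 V.
P_out = V_A I_A + V_B I_B = 7.1545×3.96 + 66.732×2.93 = 28.332 + 195.52 = 223.86 W.
Ideal ⇒ P_in = P_out, so I_in = P_out/V_in = 223.86/240 = 0.933 A.

I_in ≈ 0.933 A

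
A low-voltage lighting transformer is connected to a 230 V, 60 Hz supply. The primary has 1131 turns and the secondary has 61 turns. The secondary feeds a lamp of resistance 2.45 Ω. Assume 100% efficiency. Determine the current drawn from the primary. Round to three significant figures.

V_s = V_p × N_s/N_p = 230 × 61/1131 = 12.405 V.
I_s = V_s/R = 12.405/2.45 = 5.0632 A.
For an ideal transformer I_p N_p = I_s N_s, so I_p = 5.0632 × 61/1131 = 0.273 A.

I_p ≈ 0.273 A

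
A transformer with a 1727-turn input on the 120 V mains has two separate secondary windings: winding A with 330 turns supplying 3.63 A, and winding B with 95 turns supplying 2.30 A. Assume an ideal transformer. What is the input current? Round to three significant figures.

V_A = 120 × 330/1727 = 22.930 V; V_B = 120 × 95/1727 = 6.6010 V.
P_out = V_A I_A + V_B I_B = 22.930×3.63 + 6.6010×2.30 = 83.236 + 15.182 = 98.418 W.
Ideal ⇒ P_in = P_out, so I_in = P_out/V_in = 98.418/120 = 0.820 A.

I_in ≈ 0.820 A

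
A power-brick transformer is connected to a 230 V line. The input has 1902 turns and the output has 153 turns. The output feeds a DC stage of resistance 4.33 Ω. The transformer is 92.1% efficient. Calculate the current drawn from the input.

V_out = 230 × 153/1902 = 18.502 V.
I_out = V_out/R = 18.502/4.33 = 4.2729 A.
P_out = V_out I_out = 18.502 × 4.2729 = 79.055 W.
P_in = P_out/η = 79.055/0.921 = 85.836 W.
I_in = P_in/V_in = 85.836/230 = 0.373 A.

I_in ≈ 0.373 A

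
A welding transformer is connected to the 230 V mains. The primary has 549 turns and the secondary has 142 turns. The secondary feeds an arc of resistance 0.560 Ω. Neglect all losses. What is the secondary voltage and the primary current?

V_s ≈ 59.5 V, I_p ≈ 27.5 A

V_s = V_p × N_s/N_p = 230 × 142/549 = 59.490 V.
I_s = V_s/R = 59.490/0.560 = 106.23 A.
I_p = I_s × N_s/N_p = 106.23 × 142/549 = 27.5 A.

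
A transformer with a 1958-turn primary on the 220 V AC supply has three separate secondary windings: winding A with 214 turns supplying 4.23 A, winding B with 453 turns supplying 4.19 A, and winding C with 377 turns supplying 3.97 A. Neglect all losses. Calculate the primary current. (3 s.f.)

V_A = 220 × 214/1958 = 24.045 V; V_B = 220 × 453/1958 = 50.899 V; V_C = 220 × 377/1958 = 42.360 V.
P_out = V_A I_A + V_B I_B + V_C I_C = 24.045×4.23 + 50.899×4.19 + 42.360×3.97 = 101.71 + 213.27 + 168.17 = 483.14 W.
Ideal ⇒ P_in = P_out, so I_p = P_out/V_p = 483.14/220 = 2.20 A.

I_p ≈ 2.20 A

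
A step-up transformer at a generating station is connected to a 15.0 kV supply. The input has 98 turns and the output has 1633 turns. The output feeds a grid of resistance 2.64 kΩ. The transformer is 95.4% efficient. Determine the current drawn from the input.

V_out = 15000 × 1633/98 = 249950 V.
I_out = V_out/R = 249950/2640 = 94.678 A.
P_out = V_out I_out = 249950 × 94.678 = 2.3665×10^7 W.
P_in = P_out/η = 2.3665×10^7/0.954 = 2.4806×10^7 W.
I_in = P_in/V_in = 2.4806×10^7/15000 = 1650 A.

I_in ≈ 1650 A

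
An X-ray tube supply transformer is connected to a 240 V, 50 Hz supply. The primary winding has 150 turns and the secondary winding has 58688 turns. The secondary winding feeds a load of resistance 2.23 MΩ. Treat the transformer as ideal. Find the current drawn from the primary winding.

I_p ≈ 16.5 A

V_s = V_p × N_s/N_p = 240 × 58688/150 = 93901 V.
I_s = V_s/R = 93901/(2.23×10^6) = 0.042108 A.
For an ideal transformer I_p N_p = I_s N_s, so I_p = 0.042108 × 58688/150 = 16.5 A.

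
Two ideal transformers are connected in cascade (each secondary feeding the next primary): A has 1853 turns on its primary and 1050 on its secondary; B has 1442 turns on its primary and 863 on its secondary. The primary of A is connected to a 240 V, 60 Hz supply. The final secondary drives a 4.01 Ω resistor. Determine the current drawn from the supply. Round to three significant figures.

I_supply ≈ 6.88 A

After A: V = 240.00 × 1050/1853 = 136.00 V.
After B: V = 136.00 × 863/1442 = 81.390 V.
I_load = 81.390/4.01 = 20.297 A, so P_out = 81.390 × 20.297 = 1652.0 W.
All ideal ⇒ P_in = P_out, so I_supply = 1652.0/240 = 6.88 A.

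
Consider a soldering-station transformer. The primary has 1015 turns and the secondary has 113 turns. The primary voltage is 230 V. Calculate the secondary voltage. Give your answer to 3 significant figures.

V_s ≈ 25.6 V

V_s/V_p = N_s/N_p, so V_s = 230 × 113/1015 = 25.6 V.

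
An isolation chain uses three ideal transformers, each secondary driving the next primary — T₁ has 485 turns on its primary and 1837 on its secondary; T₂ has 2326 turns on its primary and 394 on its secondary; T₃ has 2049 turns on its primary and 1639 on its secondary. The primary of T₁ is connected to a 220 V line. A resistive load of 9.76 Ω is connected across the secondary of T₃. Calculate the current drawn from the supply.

I_supply ≈ 5.94 A

After T₁: V = 220.00 × 1837/485 = 833.28 V.
After T₂: V = 833.28 × 394/2326 = 141.15 V.
After T₃: V = 141.15 × 1639/2049 = 112.91 V.
I_load = 112.91/9.76 = 11.568 A, so P_out = 112.91 × 11.568 = 1306.1 W.
All ideal ⇒ P_in = P_out, so I_supply = 1306.1/220 = 5.94 A.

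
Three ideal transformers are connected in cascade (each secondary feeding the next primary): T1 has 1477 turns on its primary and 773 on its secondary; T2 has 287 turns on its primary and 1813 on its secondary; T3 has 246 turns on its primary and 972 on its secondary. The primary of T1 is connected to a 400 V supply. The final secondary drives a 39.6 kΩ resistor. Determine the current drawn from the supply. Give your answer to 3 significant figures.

I_supply ≈ 1.72 A

Secondary of T1: V = 400.00 × 773/1477 = 209.34 V.
Secondary of T2: V = 209.34 × 1813/287 = 1322.4 V.
Secondary of T3: V = 1322.4 × 972/246 = 5225.2 V.
I_load = 5225.2/39600 = 0.13195 A, so P_out = 5225.2 × 0.13195 = 689.47 W.
All ideal ⇒ P_in = P_out, so I_supply = 689.47/400 = 1.72 A.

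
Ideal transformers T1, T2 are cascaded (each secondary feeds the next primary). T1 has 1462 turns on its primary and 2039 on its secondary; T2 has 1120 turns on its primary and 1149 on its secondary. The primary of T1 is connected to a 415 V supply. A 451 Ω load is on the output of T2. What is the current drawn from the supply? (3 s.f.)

Secondary of T1: V = 415.00 × 2039/1462 = 578.79 V.
Secondary of T2: V = 578.79 × 1149/1120 = 593.77 V.
I_load = 593.77/451 = 1.3166 A, so P_out = 593.77 × 1.3166 = 781.74 W.
All ideal ⇒ P_in = P_out, so I_supply = 781.74/415 = 1.88 A.

I_supply ≈ 1.88 A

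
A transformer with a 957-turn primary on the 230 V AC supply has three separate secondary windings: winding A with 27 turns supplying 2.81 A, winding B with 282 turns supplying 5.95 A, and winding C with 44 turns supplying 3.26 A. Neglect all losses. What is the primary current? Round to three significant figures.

I_p ≈ 1.98 A

V_A = 230 × 27/957 = 6.4890 V; V_B = 230 × 282/957 = 67.774 V; V_C = 230 × 44/957 = 10.575 V.
P_out = V_A I_A + V_B I_B + V_C I_C = 6.4890×2.81 + 67.774×5.95 + 10.575×3.26 = 18.234 + 403.26 + 34.474 = 455.96 W.
Ideal ⇒ P_in = P_out, so I_p = P_out/V_p = 455.96/230 = 1.98 A.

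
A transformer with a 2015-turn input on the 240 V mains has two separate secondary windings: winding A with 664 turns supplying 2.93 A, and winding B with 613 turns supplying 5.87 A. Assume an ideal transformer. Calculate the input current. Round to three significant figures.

I_in ≈ 2.75 A

V_A = 240 × 664/2015 = 79.087 V; V_B = 240 × 613/2015 = 73.012 V.
P_out = V_A I_A + V_B I_B = 79.087×2.93 + 73.012×5.87 = 231.72 + 428.58 = 660.31 W.
Ideal ⇒ P_in = P_out, so I_in = P_out/V_in = 660.31/240 = 2.75 A.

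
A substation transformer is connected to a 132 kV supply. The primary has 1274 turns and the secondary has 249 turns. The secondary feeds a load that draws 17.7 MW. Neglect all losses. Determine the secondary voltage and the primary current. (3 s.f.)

V_s = V_p × N_s/N_p = 132000 × 249/1274 = 25799 V.
I_s = P/V_s = 1.77×10^7/25799 = 686.07 A.
I_p = I_s × N_s/N_p = 686.07 × 249/1274 = 134 A.

V_s ≈ 25800 V, I_p ≈ 134 A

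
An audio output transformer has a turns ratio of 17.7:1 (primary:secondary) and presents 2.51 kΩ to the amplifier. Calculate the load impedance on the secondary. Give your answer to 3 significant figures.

Z_s ≈ 8.01 Ω

Z_s = Z_p/(N_p/N_s)² = 2510/17.7² = 8.01 Ω.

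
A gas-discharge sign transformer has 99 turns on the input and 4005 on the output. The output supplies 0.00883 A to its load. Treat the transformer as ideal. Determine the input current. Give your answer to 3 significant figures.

I_in ≈ 0.357 A

For an ideal transformer I_in/I_out = N_out/N_in, so I_in = 0.00883 × 4005/99 = 0.357 A.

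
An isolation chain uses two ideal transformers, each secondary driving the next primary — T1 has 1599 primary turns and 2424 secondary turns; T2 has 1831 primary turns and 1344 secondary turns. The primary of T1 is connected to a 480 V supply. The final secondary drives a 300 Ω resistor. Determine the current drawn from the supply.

After T1: V = 480.00 × 2424/1599 = 727.65 V.
After T2: V = 727.65 × 1344/1831 = 534.12 V.
I_load = 534.12/300 = 1.7804 A, so P_out = 534.12 × 1.7804 = 950.94 W.
All ideal ⇒ P_in = P_out, so I_supply = 950.94/480 = 1.98 A.

I_supply ≈ 1.98 A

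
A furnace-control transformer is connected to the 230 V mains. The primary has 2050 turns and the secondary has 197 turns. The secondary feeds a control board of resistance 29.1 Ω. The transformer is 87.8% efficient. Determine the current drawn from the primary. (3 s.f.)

V_s = 230 × 197/2050 = 22.102 V.
I_s = V_s/R = 22.102/29.1 = 0.75953 A.
P_out = V_s I_s = 22.102 × 0.75953 = 16.788 W.
P_in = P_out/η = 16.788/0.878 = 19.120 W.
I_p = P_in/V_p = 19.120/230 = 0.0831 A.

I_p ≈ 0.0831 A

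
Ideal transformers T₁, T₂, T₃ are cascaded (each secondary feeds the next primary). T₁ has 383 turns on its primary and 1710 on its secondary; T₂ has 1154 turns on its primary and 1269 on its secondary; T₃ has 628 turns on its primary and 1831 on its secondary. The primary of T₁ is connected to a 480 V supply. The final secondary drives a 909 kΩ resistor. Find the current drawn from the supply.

After T₁: V = 480.00 × 1710/383 = 2143.1 V.
After T₂: V = 2143.1 × 1269/1154 = 2356.6 V.
After T₃: V = 2356.6 × 1831/628 = 6871.0 V.
I_load = 6871.0/909000 = 0.0075589 A, so P_out = 6871.0 × 0.0075589 = 51.938 W.
All ideal ⇒ P_in = P_out, so I_supply = 51.938/480 = 0.108 A.

I_supply ≈ 0.108 A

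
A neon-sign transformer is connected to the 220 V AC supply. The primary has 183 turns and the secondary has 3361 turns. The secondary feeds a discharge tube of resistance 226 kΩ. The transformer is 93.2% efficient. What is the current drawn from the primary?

I_p ≈ 0.352 A

V_s = 220 × 3361/183 = 4040.5 V.
I_s = V_s/R = 4040.5/226000 = 0.017879 A.
P_out = V_s I_s = 4040.5 × 0.017879 = 72.239 W.
P_in = P_out/η = 72.239/0.932 = 77.510 W.
I_p = P_in/V_p = 77.510/220 = 0.352 A.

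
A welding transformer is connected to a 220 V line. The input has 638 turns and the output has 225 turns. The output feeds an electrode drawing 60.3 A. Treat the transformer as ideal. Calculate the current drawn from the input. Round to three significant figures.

I_in ≈ 21.3 A

For an ideal transformer I_in N_in = I_out N_out, so I_in = 60.3 × 225/638 = 21.3 A.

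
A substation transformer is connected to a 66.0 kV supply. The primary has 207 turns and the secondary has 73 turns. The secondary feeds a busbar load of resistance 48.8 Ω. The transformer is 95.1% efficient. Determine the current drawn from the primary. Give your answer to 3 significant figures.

V_s = 66000 × 73/207 = 23275 V.
I_s = V_s/R = 23275/48.8 = 476.95 A.
P_out = V_s I_s = 23275 × 476.95 = 1.1101×10^7 W.
P_in = P_out/η = 1.1101×10^7/0.951 = 1.1673×10^7 W.
I_p = P_in/V_p = 1.1673×10^7/66000 = 177 A.

I_p ≈ 177 A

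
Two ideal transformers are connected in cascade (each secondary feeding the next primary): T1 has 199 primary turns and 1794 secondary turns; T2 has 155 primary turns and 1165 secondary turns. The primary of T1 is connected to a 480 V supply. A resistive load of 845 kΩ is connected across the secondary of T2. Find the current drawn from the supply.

After T1: V = 480.00 × 1794/199 = 4327.2 V.
After T2: V = 4327.2 × 1165/155 = 32524 V.
I_load = 32524/845000 = 0.038490 A, so P_out = 32524 × 0.038490 = 1251.9 W.
All ideal ⇒ P_in = P_out, so I_supply = 1251.9/480 = 2.61 A.

I_supply ≈ 2.61 A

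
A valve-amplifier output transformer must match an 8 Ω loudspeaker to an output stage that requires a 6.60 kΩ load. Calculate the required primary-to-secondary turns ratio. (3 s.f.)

Z_p/Z_s = (N_p/N_s)², so N_p/N_s = √(6600/8) = √825 = 28.7.

N_p/N_s ≈ 28.7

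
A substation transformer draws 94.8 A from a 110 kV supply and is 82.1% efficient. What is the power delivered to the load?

P_in = V_p I_p = 110000 × 94.8 = 1.0428×10^7 W.
P_out = η P_in = 0.821 × 1.0428×10^7 = 8.56×10^6 W.

P_out ≈ 8.56×10^6 W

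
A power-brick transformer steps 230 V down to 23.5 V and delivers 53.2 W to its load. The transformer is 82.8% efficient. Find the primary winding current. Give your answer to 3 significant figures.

I_p ≈ 0.279 A

P_in = P_out/η = 53.2/0.828 = 64.251 W.
I_p = P_in/V_p = 64.251/230 = 0.279 A.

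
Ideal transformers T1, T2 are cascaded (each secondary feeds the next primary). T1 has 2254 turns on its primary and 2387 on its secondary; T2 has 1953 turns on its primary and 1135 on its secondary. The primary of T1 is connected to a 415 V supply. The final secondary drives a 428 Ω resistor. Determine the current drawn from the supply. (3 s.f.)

I_supply ≈ 0.367 A

Secondary of T1: V = 415.00 × 2387/2254 = 439.49 V.
Secondary of T2: V = 439.49 × 1135/1953 = 255.41 V.
I_load = 255.41/428 = 0.59676 A, so P_out = 255.41 × 0.59676 = 152.42 W.
All ideal ⇒ P_in = P_out, so I_supply = 152.42/415 = 0.367 A.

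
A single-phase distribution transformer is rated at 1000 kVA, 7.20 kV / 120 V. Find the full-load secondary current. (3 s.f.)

I_s ≈ 8330 A

I_s = S/V_s = 1000000/120 = 8330 A.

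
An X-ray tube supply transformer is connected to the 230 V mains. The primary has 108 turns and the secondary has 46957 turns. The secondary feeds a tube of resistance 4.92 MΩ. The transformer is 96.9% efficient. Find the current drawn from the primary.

V_s = 230 × 46957/108 = 100000 V.
I_s = V_s/R = 100000/(4.92×10^6) = 0.020325 A.
P_out = V_s I_s = 100000 × 0.020325 = 2032.6 W.
P_in = P_out/η = 2032.6/0.969 = 2097.6 W.
I_p = P_in/V_p = 2097.6/230 = 9.12 A.

I_p ≈ 9.12 A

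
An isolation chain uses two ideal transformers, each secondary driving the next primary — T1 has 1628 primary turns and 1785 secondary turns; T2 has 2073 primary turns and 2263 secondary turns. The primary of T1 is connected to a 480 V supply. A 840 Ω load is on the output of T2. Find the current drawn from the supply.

I_supply ≈ 0.819 A

Secondary of T1: V = 480.00 × 1785/1628 = 526.29 V.
Secondary of T2: V = 526.29 × 2263/2073 = 574.53 V.
I_load = 574.53/840 = 0.68396 A, so P_out = 574.53 × 0.68396 = 392.95 W.
All ideal ⇒ P_in = P_out, so I_supply = 392.95/480 = 0.819 A.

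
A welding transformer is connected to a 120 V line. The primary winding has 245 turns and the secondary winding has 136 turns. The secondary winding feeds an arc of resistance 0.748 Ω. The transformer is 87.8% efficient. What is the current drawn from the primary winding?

I_p ≈ 56.3 A

V_s = 120 × 136/245 = 66.612 V.
I_s = V_s/R = 66.612/0.748 = 89.054 A.
P_out = V_s I_s = 66.612 × 89.054 = 5932.1 W.
P_in = P_out/η = 5932.1/0.878 = 6756.3 W.
I_p = P_in/V_p = 6756.3/120 = 56.3 A.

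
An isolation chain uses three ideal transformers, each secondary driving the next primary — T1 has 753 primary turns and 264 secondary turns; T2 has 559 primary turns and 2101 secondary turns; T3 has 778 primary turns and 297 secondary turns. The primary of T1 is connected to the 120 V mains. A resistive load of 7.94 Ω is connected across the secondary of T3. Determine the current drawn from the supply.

Secondary of T1: V = 120.00 × 264/753 = 42.072 V.
Secondary of T2: V = 42.072 × 2101/559 = 158.13 V.
Secondary of T3: V = 158.13 × 297/778 = 60.364 V.
I_load = 60.364/7.94 = 7.6026 A, so P_out = 60.364 × 7.6026 = 458.93 W.
All ideal ⇒ P_in = P_out, so I_supply = 458.93/120 = 3.82 A.

I_supply ≈ 3.82 A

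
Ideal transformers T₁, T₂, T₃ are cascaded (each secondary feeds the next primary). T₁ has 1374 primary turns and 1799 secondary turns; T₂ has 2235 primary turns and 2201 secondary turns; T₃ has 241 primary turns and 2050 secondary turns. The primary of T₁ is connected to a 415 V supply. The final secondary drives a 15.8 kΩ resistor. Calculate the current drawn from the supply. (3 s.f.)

After T₁: V = 415.00 × 1799/1374 = 543.37 V.
After T₂: V = 543.37 × 2201/2235 = 535.10 V.
After T₃: V = 535.10 × 2050/241 = 4551.7 V.
I_load = 4551.7/15800 = 0.28808 A, so P_out = 4551.7 × 0.28808 = 1311.3 W.
All ideal ⇒ P_in = P_out, so I_supply = 1311.3/415 = 3.16 A.

I_supply ≈ 3.16 A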